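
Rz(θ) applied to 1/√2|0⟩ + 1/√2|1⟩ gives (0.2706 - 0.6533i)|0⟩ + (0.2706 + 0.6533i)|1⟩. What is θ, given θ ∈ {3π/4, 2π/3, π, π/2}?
3π/4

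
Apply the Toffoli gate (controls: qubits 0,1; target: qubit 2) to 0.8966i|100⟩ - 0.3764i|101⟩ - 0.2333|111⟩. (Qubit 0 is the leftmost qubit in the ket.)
0.8966i|100⟩ - 0.3764i|101⟩ - 0.2333|110⟩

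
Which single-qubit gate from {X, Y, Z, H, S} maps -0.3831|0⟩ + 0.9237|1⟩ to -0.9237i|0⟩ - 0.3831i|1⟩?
Y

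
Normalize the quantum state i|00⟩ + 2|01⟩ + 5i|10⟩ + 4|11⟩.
0.1474i|00⟩ + 0.2949|01⟩ + 0.7372i|10⟩ + 0.5898|11⟩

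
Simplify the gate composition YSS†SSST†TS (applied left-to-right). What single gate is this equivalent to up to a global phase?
Y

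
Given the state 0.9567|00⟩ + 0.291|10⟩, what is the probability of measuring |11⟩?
0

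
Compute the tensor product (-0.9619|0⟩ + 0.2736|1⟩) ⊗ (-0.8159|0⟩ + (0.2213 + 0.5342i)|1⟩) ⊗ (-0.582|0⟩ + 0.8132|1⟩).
-0.4568|000⟩ + 0.6382|001⟩ + (0.1239 + 0.2991i)|010⟩ + (-0.1731 - 0.4179i)|011⟩ + 0.1299|100⟩ - 0.1815|101⟩ + (-0.03524 - 0.08506i)|110⟩ + (0.04924 + 0.1189i)|111⟩

amp(|b₁b₂…⟩) = product of the factor amplitudes for bits b₁, b₂, …; only kets whose every factor amplitude is nonzero survive.
|000⟩: (-0.9619)(-0.8159)(-0.582) = -0.4568
|001⟩: (-0.9619)(-0.8159)(0.8132) = 0.6382
|010⟩: (-0.9619)(0.2213 + 0.5342i)(-0.582) = (0.1239 + 0.2991i)
|011⟩: (-0.9619)(0.2213 + 0.5342i)(0.8132) = (-0.1731 - 0.4179i)
|100⟩: (0.2736)(-0.8159)(-0.582) = 0.1299
|101⟩: (0.2736)(-0.8159)(0.8132) = -0.1815
|110⟩: (0.2736)(0.2213 + 0.5342i)(-0.582) = (-0.03524 - 0.08506i)
|111⟩: (0.2736)(0.2213 + 0.5342i)(0.8132) = (0.04924 + 0.1189i)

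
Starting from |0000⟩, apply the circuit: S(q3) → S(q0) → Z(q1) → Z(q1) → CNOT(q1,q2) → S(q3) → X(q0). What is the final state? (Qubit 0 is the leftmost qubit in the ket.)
|1000⟩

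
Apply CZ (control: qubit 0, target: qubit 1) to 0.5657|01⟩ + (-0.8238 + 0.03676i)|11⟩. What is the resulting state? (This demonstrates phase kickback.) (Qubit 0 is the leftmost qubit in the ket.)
0.5657|01⟩ + (0.8238 - 0.03676i)|11⟩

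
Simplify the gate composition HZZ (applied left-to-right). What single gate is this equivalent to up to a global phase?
H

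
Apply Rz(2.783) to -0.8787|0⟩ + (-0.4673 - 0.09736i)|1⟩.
(-0.1567 + 0.8646i)|0⟩ + (0.01246 - 0.4772i)|1⟩

Rz(2.783) = [[e^(−iθ/2), 0], [0, e^(iθ/2)]] with e^(±iθ/2) = cos(θ/2) ± i·sin(θ/2); θ = 2.783, cos(θ/2) ≈ 0.178337, sin(θ/2) ≈ 0.983969.
With a = amp(|0⟩) = -0.8787 and b = amp(|1⟩) = (-0.4673 - 0.09736i):
new amp(|0⟩) = (0.178337 - 0.983969i)·a = (-0.1567 + 0.8646i)
new amp(|1⟩) = (0.178337 + 0.983969i)·b = (0.01246 - 0.4772i)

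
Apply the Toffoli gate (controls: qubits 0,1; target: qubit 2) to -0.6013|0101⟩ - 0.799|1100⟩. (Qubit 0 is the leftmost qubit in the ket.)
-0.6013|0101⟩ - 0.799|1110⟩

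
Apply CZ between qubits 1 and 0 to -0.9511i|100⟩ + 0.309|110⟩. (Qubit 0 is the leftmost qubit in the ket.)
-0.9511i|100⟩ - 0.309|110⟩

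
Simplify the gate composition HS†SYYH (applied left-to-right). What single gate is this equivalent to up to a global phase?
I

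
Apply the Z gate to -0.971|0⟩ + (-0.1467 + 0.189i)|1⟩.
-0.971|0⟩ + (0.1467 - 0.189i)|1⟩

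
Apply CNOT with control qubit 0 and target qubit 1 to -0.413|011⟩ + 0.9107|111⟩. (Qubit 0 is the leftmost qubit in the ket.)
-0.413|011⟩ + 0.9107|101⟩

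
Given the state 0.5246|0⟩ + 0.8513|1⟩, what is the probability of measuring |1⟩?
0.7247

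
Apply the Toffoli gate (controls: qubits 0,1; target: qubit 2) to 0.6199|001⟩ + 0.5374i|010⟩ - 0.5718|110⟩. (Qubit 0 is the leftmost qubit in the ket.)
0.6199|001⟩ + 0.5374i|010⟩ - 0.5718|111⟩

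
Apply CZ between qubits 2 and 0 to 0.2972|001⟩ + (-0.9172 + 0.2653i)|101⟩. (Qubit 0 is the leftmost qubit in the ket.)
0.2972|001⟩ + (0.9172 - 0.2653i)|101⟩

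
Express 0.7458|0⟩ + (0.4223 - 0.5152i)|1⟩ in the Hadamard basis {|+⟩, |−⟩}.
(0.826 - 0.3643i)|+⟩ + (0.2287 + 0.3643i)|−⟩

With |ψ⟩ = α|0⟩ + β|1⟩, the Hadamard-basis coefficients are ⟨+|ψ⟩ = (α + β)/√2 and ⟨−|ψ⟩ = (α − β)/√2.
Here α = 0.7458, β = (0.4223 - 0.5152i): (α + β)/√2 = (0.826 - 0.3643i), (α − β)/√2 = (0.2287 + 0.3643i).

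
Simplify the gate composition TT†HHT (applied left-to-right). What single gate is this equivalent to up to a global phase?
T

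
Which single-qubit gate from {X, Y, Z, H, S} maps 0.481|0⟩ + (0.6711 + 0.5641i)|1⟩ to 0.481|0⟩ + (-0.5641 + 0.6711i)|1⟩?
S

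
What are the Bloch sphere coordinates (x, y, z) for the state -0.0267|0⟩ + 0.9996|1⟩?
(-0.05338, 0, -0.9985)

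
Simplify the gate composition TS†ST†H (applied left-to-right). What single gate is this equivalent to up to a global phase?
H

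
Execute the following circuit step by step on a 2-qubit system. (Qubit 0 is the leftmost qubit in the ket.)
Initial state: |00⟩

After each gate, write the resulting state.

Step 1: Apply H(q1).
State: 1/√2|00⟩ + 1/√2|01⟩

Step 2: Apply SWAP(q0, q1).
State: 1/√2|00⟩ + 1/√2|10⟩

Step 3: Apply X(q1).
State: 1/√2|01⟩ + 1/√2|11⟩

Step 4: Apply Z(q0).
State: 1/√2|01⟩ - 1/√2|11⟩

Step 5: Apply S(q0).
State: 1/√2|01⟩ - (1/√2)i|11⟩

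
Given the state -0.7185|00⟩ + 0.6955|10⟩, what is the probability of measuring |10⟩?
0.4837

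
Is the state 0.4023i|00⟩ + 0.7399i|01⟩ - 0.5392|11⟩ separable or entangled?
Entangled

Writing the state as a|00⟩ + b|01⟩ + c|10⟩ + d|11⟩, it is a product state iff ad − bc = 0.
Here (a, b, c, d) = (0.4023i, 0.7399i, 0, -0.5392): ad − bc = (0.4023i)(-0.5392) − (0.7399i)(0) = -0.2169i ≠ 0, so the state is entangled.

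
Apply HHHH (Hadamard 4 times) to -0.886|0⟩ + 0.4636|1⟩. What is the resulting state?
-0.886|0⟩ + 0.4636|1⟩

H² = I, so an even number of Hadamards cancels: H^4 = I and the state is unchanged.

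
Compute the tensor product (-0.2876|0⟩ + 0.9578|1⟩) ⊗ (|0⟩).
-0.2876|00⟩ + 0.9578|10⟩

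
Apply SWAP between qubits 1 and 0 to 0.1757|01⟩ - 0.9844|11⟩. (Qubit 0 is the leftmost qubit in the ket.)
0.1757|10⟩ - 0.9844|11⟩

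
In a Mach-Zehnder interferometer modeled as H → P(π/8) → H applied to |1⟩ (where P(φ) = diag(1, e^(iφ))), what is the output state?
(0.03806 - 0.1913i)|0⟩ + (0.9619 + 0.1913i)|1⟩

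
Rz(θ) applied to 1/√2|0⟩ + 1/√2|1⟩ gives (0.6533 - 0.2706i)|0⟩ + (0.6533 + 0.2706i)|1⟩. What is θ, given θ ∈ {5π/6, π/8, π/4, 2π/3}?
π/4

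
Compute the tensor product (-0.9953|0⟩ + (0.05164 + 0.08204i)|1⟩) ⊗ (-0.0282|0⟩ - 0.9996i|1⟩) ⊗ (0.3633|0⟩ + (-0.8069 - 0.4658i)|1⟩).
0.0102|000⟩ + (-0.02265 - 0.01307i)|001⟩ + 0.3614i|010⟩ + (0.4634 - 0.8028i)|011⟩ + (-0.0005291 - 0.0008405i)|100⟩ + (0.00009741 + 0.002545i)|101⟩ + (0.02979 - 0.01875i)|110⟩ + (-0.09022 + 0.003453i)|111⟩

amp(|b₁b₂…⟩) = product of the factor amplitudes for bits b₁, b₂, …; only kets whose every factor amplitude is nonzero survive.
|000⟩: (-0.9953)(-0.0282)(0.3633) = 0.0102
|001⟩: (-0.9953)(-0.0282)(-0.8069 - 0.4658i) = (-0.02265 - 0.01307i)
|010⟩: (-0.9953)(-0.9996i)(0.3633) = 0.3614i
|011⟩: (-0.9953)(-0.9996i)(-0.8069 - 0.4658i) = (0.4634 - 0.8028i)
|100⟩: (0.05164 + 0.08204i)(-0.0282)(0.3633) = (-0.0005291 - 0.0008405i)
|101⟩: (0.05164 + 0.08204i)(-0.0282)(-0.8069 - 0.4658i) = (0.00009741 + 0.002545i)
|110⟩: (0.05164 + 0.08204i)(-0.9996i)(0.3633) = (0.02979 - 0.01875i)
|111⟩: (0.05164 + 0.08204i)(-0.9996i)(-0.8069 - 0.4658i) = (-0.09022 + 0.003453i)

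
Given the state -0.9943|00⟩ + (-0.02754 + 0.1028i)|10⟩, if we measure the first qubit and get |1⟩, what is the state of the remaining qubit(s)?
(-0.2588 + 0.9659i)|0⟩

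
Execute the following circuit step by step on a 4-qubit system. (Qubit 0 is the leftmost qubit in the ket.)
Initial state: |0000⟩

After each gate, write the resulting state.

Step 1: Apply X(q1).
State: |0100⟩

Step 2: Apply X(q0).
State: |1100⟩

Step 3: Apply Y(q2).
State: i|1110⟩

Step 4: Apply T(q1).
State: (-1/√2 + (1/√2)i)|1110⟩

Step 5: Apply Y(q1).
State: (1/√2 + (1/√2)i)|1010⟩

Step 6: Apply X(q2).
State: (1/√2 + (1/√2)i)|1000⟩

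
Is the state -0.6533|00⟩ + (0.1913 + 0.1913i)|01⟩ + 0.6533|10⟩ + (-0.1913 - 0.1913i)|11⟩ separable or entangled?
Separable

Writing the state as a|00⟩ + b|01⟩ + c|10⟩ + d|11⟩, it is a product state iff ad − bc = 0.
Here (a, b, c, d) = (-0.6533, (0.1913 + 0.1913i), 0.6533, (-0.1913 - 0.1913i)): ad − bc = (-0.6533)(-0.1913 - 0.1913i) − (0.1913 + 0.1913i)(0.6533) = 0, so the state is separable.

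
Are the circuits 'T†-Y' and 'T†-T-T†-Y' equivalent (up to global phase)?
Yes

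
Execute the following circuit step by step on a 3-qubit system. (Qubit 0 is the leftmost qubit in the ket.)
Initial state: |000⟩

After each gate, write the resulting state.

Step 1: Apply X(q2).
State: |001⟩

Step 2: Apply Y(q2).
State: -i|000⟩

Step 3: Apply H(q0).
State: -(1/√2)i|000⟩ - (1/√2)i|100⟩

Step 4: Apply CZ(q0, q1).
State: -(1/√2)i|000⟩ - (1/√2)i|100⟩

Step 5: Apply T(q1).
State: -(1/√2)i|000⟩ - (1/√2)i|100⟩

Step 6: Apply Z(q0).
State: -(1/√2)i|000⟩ + (1/√2)i|100⟩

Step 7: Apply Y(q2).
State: 1/√2|001⟩ - 1/√2|101⟩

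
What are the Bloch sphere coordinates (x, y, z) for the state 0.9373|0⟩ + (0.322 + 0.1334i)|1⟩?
(0.6036, 0.2501, 0.7571)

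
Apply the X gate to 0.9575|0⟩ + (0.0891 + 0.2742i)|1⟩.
(0.0891 + 0.2742i)|0⟩ + 0.9575|1⟩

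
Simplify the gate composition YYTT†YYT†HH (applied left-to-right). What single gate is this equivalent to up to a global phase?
T†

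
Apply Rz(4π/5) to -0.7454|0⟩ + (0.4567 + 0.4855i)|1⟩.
(-0.2303 + 0.7089i)|0⟩ + (-0.3206 + 0.5844i)|1⟩

Rz(4π/5) = [[e^(−iθ/2), 0], [0, e^(iθ/2)]] with e^(±iθ/2) = cos(θ/2) ± i·sin(θ/2); θ = 4π/5, cos(θ/2) ≈ 0.309017, sin(θ/2) ≈ 0.951057.
With a = amp(|0⟩) = -0.7454 and b = amp(|1⟩) = (0.4567 + 0.4855i):
new amp(|0⟩) = (0.309017 - 0.951057i)·a = (-0.2303 + 0.7089i)
new amp(|1⟩) = (0.309017 + 0.951057i)·b = (-0.3206 + 0.5844i)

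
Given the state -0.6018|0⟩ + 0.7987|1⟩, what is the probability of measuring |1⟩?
0.6379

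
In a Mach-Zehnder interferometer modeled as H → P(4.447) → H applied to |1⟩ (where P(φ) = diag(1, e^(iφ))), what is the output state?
(0.6311 + 0.4825i)|0⟩ + (0.3689 - 0.4825i)|1⟩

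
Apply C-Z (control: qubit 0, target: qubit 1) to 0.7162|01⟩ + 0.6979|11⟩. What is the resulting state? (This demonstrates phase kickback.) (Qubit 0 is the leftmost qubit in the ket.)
0.7162|01⟩ - 0.6979|11⟩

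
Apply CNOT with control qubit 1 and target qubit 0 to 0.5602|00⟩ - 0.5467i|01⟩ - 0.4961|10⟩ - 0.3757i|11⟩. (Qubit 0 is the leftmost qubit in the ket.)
0.5602|00⟩ - 0.3757i|01⟩ - 0.4961|10⟩ - 0.5467i|11⟩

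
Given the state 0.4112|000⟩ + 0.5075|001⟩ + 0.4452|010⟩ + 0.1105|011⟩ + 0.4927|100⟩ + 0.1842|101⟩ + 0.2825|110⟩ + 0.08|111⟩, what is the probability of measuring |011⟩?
0.01221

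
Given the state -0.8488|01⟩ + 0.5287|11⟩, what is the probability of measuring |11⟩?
0.2795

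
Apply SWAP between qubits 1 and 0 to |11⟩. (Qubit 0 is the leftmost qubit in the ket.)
|11⟩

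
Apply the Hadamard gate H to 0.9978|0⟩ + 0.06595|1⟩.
0.7522|0⟩ + 0.6589|1⟩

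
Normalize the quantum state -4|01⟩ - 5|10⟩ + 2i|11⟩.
-0.5963|01⟩ - 0.7454|10⟩ + 0.2981i|11⟩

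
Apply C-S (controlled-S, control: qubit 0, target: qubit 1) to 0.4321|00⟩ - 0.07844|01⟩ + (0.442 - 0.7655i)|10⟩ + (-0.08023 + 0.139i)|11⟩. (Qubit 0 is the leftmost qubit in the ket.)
0.4321|00⟩ - 0.07844|01⟩ + (0.442 - 0.7655i)|10⟩ + (-0.139 - 0.08023i)|11⟩

C-S leaves the control-|0⟩ kets |00⟩, |01⟩ unchanged and applies S to qubit 1 on the control-|1⟩ pair (|10⟩, |11⟩).
S = [[1, 0], [0, i]].
With a = amp(|10⟩) = (0.442 - 0.7655i) and b = amp(|11⟩) = (-0.08023 + 0.139i):
new amp(|10⟩) = (1)·a = (0.442 - 0.7655i)
new amp(|11⟩) = (i)·b = (-0.139 - 0.08023i)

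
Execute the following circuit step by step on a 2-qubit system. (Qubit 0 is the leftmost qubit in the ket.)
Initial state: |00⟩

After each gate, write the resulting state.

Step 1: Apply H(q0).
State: 1/√2|00⟩ + 1/√2|10⟩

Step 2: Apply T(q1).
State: 1/√2|00⟩ + 1/√2|10⟩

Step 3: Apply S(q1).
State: 1/√2|00⟩ + 1/√2|10⟩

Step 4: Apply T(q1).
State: 1/√2|00⟩ + 1/√2|10⟩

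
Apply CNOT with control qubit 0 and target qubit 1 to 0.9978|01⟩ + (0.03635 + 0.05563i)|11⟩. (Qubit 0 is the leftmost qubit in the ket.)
0.9978|01⟩ + (0.03635 + 0.05563i)|10⟩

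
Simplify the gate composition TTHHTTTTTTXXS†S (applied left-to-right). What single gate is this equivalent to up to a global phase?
I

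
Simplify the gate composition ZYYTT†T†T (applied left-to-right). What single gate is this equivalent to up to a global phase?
Z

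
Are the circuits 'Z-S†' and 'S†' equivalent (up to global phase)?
No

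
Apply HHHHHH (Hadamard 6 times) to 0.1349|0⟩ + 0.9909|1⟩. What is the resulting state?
0.1349|0⟩ + 0.9909|1⟩

H² = I, so an even number of Hadamards cancels: H^6 = I and the state is unchanged.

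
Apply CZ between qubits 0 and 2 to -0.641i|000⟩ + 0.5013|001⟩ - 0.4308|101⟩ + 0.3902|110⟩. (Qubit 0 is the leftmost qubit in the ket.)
-0.641i|000⟩ + 0.5013|001⟩ + 0.4308|101⟩ + 0.3902|110⟩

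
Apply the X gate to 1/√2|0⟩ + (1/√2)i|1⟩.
(1/√2)i|0⟩ + 1/√2|1⟩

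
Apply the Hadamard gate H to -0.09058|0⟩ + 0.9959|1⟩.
0.6402|0⟩ - 0.7683|1⟩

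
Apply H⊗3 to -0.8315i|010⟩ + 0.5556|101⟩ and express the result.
(0.1964 - 0.294i)|000⟩ + (-0.1964 - 0.294i)|001⟩ + (0.1964 + 0.294i)|010⟩ + (-0.1964 + 0.294i)|011⟩ + (-0.1964 - 0.294i)|100⟩ + (0.1964 - 0.294i)|101⟩ + (-0.1964 + 0.294i)|110⟩ + (0.1964 + 0.294i)|111⟩

H⊗3 gives amp(|y⟩) = (1/2√2) Σ_x (−1)^(x·y) amp(|x⟩), where x·y is the number of positions in which both x and y have a 1.
|000⟩: (-0.8315i + 0.5556)/(2√2) = (0.1964 - 0.294i)
|001⟩: (-0.8315i - 0.5556)/(2√2) = (-0.1964 - 0.294i)
|010⟩: (0.8315i + 0.5556)/(2√2) = (0.1964 + 0.294i)
|011⟩: (0.8315i - 0.5556)/(2√2) = (-0.1964 + 0.294i)
|100⟩: (-0.8315i - 0.5556)/(2√2) = (-0.1964 - 0.294i)
|101⟩: (-0.8315i + 0.5556)/(2√2) = (0.1964 - 0.294i)
|110⟩: (0.8315i - 0.5556)/(2√2) = (-0.1964 + 0.294i)
|111⟩: (0.8315i + 0.5556)/(2√2) = (0.1964 + 0.294i)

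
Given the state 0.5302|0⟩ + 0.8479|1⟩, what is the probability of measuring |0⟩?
0.2811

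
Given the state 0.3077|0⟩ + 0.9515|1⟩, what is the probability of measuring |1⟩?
0.9054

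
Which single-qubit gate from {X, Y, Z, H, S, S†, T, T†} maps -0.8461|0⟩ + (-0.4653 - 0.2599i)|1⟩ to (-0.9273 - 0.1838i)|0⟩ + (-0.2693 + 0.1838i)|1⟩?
H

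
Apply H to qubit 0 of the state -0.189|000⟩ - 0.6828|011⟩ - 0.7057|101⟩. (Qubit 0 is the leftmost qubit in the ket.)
-0.1336|000⟩ - 0.499|001⟩ - 0.4828|011⟩ - 0.1336|100⟩ + 0.499|101⟩ - 0.4828|111⟩

H on qubit 0 mixes each pair of kets that differ only in qubit 0: amplitudes (a, b) of (|…0…⟩, |…1…⟩) become ((a + b)/√2, (a − b)/√2). Kets absent from the input have amplitude 0.
(|000⟩, |100⟩): (a, b) = (-0.189, 0) → (-0.1336, -0.1336)
(|001⟩, |101⟩): (a, b) = (0, -0.7057) → (-0.499, 0.499)
(|011⟩, |111⟩): (a, b) = (-0.6828, 0) → (-0.4828, -0.4828)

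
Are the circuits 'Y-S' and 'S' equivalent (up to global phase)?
No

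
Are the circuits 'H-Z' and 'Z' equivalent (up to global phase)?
No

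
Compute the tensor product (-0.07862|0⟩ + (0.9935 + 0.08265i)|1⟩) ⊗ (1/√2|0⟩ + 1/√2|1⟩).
-0.05559|00⟩ - 0.05559|01⟩ + (0.7025 + 0.05844i)|10⟩ + (0.7025 + 0.05844i)|11⟩

amp(|b₁b₂…⟩) = product of the factor amplitudes for bits b₁, b₂, …; only kets whose every factor amplitude is nonzero survive.
|00⟩: (-0.07862)(1/√2) = -0.05559
|01⟩: (-0.07862)(1/√2) = -0.05559
|10⟩: (0.9935 + 0.08265i)(1/√2) = (0.7025 + 0.05844i)
|11⟩: (0.9935 + 0.08265i)(1/√2) = (0.7025 + 0.05844i)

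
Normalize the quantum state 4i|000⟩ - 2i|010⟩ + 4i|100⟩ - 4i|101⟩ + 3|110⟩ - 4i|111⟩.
0.4558i|000⟩ - 0.2279i|010⟩ + 0.4558i|100⟩ - 0.4558i|101⟩ + 0.3419|110⟩ - 0.4558i|111⟩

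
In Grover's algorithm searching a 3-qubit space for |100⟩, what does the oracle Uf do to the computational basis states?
Uf|x⟩ = -|x⟩ if x = 100, else |x⟩ (phase flip on target)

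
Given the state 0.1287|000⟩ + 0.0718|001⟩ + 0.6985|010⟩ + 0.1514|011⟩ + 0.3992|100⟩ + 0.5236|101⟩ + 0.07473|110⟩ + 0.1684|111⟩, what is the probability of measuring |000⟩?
0.01656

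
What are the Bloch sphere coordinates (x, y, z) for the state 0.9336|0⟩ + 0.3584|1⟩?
(0.6692, 0, 0.7432)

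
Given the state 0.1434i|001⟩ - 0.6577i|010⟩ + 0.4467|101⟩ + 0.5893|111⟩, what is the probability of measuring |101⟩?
0.1995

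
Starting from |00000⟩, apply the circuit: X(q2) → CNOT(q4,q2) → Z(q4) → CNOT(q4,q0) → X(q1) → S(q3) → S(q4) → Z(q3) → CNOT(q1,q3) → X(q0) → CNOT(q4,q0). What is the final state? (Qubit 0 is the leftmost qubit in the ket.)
|11110⟩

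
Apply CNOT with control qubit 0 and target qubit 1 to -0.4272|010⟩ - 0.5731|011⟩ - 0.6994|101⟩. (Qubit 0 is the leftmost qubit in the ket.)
-0.4272|010⟩ - 0.5731|011⟩ - 0.6994|111⟩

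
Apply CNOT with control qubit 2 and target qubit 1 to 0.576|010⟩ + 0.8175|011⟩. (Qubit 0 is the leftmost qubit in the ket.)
0.8175|001⟩ + 0.576|010⟩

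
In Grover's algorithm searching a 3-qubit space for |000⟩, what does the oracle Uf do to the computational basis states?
Uf|x⟩ = -|x⟩ if x = 000, else |x⟩ (phase flip on target)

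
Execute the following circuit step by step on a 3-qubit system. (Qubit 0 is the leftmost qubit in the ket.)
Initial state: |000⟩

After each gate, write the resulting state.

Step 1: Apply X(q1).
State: |010⟩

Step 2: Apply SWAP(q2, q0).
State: |010⟩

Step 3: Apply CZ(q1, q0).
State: |010⟩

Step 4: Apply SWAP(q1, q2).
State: |001⟩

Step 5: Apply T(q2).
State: (1/√2 + (1/√2)i)|001⟩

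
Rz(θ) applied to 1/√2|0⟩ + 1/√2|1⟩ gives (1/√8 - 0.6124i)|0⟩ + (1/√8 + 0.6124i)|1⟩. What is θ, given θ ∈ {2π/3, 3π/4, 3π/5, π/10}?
2π/3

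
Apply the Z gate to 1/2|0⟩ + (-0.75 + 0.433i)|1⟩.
1/2|0⟩ + (0.75 - 0.433i)|1⟩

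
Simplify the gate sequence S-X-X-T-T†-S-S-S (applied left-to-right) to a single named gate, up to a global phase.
I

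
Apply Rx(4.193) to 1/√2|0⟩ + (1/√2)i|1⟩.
0.2568|0⟩ - 0.9665i|1⟩

Rx(4.193) = [[cos(θ/2), −i·sin(θ/2)], [−i·sin(θ/2), cos(θ/2)]]; θ = 4.193, cos(θ/2) ≈ -0.501822, sin(θ/2) ≈ 0.864971.
With a = amp(|0⟩) = 1/√2 and b = amp(|1⟩) = (1/√2)i:
new amp(|0⟩) = (-0.501822)·a + (-0.864971i)·b = 0.2568
new amp(|1⟩) = (-0.864971i)·a + (-0.501822)·b = -0.9665i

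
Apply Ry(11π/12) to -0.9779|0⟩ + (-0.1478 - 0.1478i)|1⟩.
(0.01889 + 0.1465i)|0⟩ + (-0.9888 - 0.01929i)|1⟩

Ry(11π/12) = [[cos(θ/2), −sin(θ/2)], [sin(θ/2), cos(θ/2)]]; θ = 11π/12, cos(θ/2) ≈ 0.130526, sin(θ/2) ≈ 0.991445.
With a = amp(|0⟩) = -0.9779 and b = amp(|1⟩) = (-0.1478 - 0.1478i):
new amp(|0⟩) = (0.130526)·a + (-0.991445)·b = (0.01889 + 0.1465i)
new amp(|1⟩) = (0.991445)·a + (0.130526)·b = (-0.9888 - 0.01929i)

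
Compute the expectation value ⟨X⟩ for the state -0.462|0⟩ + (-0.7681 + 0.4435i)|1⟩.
0.7097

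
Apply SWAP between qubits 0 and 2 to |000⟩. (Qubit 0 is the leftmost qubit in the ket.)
|000⟩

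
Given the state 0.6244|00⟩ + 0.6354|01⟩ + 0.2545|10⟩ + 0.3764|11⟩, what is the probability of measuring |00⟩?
0.3899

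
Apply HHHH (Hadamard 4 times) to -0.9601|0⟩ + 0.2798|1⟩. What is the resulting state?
-0.9601|0⟩ + 0.2798|1⟩

H² = I, so an even number of Hadamards cancels: H^4 = I and the state is unchanged.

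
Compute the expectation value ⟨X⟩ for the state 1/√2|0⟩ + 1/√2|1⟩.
1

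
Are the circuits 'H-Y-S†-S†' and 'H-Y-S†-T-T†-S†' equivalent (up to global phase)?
Yes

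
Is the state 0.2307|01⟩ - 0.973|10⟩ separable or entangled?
Entangled

Writing the state as a|00⟩ + b|01⟩ + c|10⟩ + d|11⟩, it is a product state iff ad − bc = 0.
Here (a, b, c, d) = (0, 0.2307, -0.973, 0): ad − bc = (0)(0) − (0.2307)(-0.973) = 0.2245 ≠ 0, so the state is entangled.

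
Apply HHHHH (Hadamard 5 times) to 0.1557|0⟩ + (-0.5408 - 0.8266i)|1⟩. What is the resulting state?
(-0.2723 - 0.5845i)|0⟩ + (0.4925 + 0.5845i)|1⟩

H² = I, so H^5 = H: a single Hadamard. With (a, b) = (0.1557, (-0.5408 - 0.8266i)), H gives ((a + b)/√2, (a − b)/√2) = ((-0.2723 - 0.5845i), (0.4925 + 0.5845i)).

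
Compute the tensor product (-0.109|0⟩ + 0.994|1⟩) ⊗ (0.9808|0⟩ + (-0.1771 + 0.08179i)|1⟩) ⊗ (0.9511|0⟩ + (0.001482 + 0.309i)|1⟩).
-0.1017|000⟩ + (-0.0001584 - 0.03303i)|001⟩ + (0.01836 - 0.008479i)|010⟩ + (0.002783 + 0.005952i)|011⟩ + 0.9272|100⟩ + (0.001445 + 0.3012i)|101⟩ + (-0.1674 + 0.07732i)|110⟩ + (-0.02538 - 0.05428i)|111⟩

amp(|b₁b₂…⟩) = product of the factor amplitudes for bits b₁, b₂, …; only kets whose every factor amplitude is nonzero survive.
|000⟩: (-0.109)(0.9808)(0.9511) = -0.1017
|001⟩: (-0.109)(0.9808)(0.001482 + 0.309i) = (-0.0001584 - 0.03303i)
|010⟩: (-0.109)(-0.1771 + 0.08179i)(0.9511) = (0.01836 - 0.008479i)
|011⟩: (-0.109)(-0.1771 + 0.08179i)(0.001482 + 0.309i) = (0.002783 + 0.005952i)
|100⟩: (0.994)(0.9808)(0.9511) = 0.9272
|101⟩: (0.994)(0.9808)(0.001482 + 0.309i) = (0.001445 + 0.3012i)
|110⟩: (0.994)(-0.1771 + 0.08179i)(0.9511) = (-0.1674 + 0.07732i)
|111⟩: (0.994)(-0.1771 + 0.08179i)(0.001482 + 0.309i) = (-0.02538 - 0.05428i)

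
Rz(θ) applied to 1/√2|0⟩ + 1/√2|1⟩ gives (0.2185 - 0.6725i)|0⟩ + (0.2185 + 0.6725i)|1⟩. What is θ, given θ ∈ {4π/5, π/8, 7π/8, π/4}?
4π/5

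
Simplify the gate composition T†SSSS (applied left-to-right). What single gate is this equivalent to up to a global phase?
T†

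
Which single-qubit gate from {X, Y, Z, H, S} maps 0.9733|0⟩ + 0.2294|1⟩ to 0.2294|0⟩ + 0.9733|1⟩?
X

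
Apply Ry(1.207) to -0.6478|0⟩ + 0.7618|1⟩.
-0.9657|0⟩ + 0.2596|1⟩

Ry(1.207) = [[cos(θ/2), −sin(θ/2)], [sin(θ/2), cos(θ/2)]]; θ = 1.207, cos(θ/2) ≈ 0.823354, sin(θ/2) ≈ 0.567528.
With a = amp(|0⟩) = -0.6478 and b = amp(|1⟩) = 0.7618:
new amp(|0⟩) = (0.823354)·a + (-0.567528)·b = -0.9657
new amp(|1⟩) = (0.567528)·a + (0.823354)·b = 0.2596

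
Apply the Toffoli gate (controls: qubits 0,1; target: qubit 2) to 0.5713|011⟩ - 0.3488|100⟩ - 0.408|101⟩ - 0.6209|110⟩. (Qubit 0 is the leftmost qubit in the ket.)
0.5713|011⟩ - 0.3488|100⟩ - 0.408|101⟩ - 0.6209|111⟩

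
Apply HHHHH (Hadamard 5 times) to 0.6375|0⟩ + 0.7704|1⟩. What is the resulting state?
0.9955|0⟩ - 0.09397|1⟩

H² = I, so H^5 = H: a single Hadamard. With (a, b) = (0.6375, 0.7704), H gives ((a + b)/√2, (a − b)/√2) = (0.9955, -0.09397).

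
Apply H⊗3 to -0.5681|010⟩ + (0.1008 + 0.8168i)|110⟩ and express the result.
(-0.1652 + 0.2888i)|000⟩ + (-0.1652 + 0.2888i)|001⟩ + (0.1652 - 0.2888i)|010⟩ + (0.1652 - 0.2888i)|011⟩ + (-0.2365 - 0.2888i)|100⟩ + (-0.2365 - 0.2888i)|101⟩ + (0.2365 + 0.2888i)|110⟩ + (0.2365 + 0.2888i)|111⟩

H⊗3 gives amp(|y⟩) = (1/2√2) Σ_x (−1)^(x·y) amp(|x⟩), where x·y is the number of positions in which both x and y have a 1.
|000⟩: (-0.5681 + (0.1008 + 0.8168i))/(2√2) = (-0.1652 + 0.2888i)
|001⟩: (-0.5681 + (0.1008 + 0.8168i))/(2√2) = (-0.1652 + 0.2888i)
|010⟩: (0.5681 - (0.1008 + 0.8168i))/(2√2) = (0.1652 - 0.2888i)
|011⟩: (0.5681 - (0.1008 + 0.8168i))/(2√2) = (0.1652 - 0.2888i)
|100⟩: (-0.5681 - (0.1008 + 0.8168i))/(2√2) = (-0.2365 - 0.2888i)
|101⟩: (-0.5681 - (0.1008 + 0.8168i))/(2√2) = (-0.2365 - 0.2888i)
|110⟩: (0.5681 + (0.1008 + 0.8168i))/(2√2) = (0.2365 + 0.2888i)
|111⟩: (0.5681 + (0.1008 + 0.8168i))/(2√2) = (0.2365 + 0.2888i)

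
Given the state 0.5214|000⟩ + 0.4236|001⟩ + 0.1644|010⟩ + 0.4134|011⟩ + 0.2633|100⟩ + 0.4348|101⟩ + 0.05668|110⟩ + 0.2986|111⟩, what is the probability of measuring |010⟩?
0.02703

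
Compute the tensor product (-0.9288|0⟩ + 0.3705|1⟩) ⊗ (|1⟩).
-0.9288|01⟩ + 0.3705|11⟩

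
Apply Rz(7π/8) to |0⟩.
(0.1951 - 0.9808i)|0⟩

Rz(7π/8) = [[e^(−iθ/2), 0], [0, e^(iθ/2)]] with e^(±iθ/2) = cos(θ/2) ± i·sin(θ/2); θ = 7π/8, cos(θ/2) ≈ 0.19509, sin(θ/2) ≈ 0.980785.
With a = amp(|0⟩) = 1 and b = amp(|1⟩) = 0:
new amp(|0⟩) = (0.19509 - 0.980785i)·a = (0.1951 - 0.9808i)
new amp(|1⟩) = (0.19509 + 0.980785i)·b = 0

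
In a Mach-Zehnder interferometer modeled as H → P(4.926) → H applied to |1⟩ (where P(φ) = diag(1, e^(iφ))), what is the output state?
(0.394 + 0.4886i)|0⟩ + (0.606 - 0.4886i)|1⟩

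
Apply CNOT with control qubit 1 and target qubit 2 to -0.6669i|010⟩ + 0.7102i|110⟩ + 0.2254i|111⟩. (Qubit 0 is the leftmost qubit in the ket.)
-0.6669i|011⟩ + 0.2254i|110⟩ + 0.7102i|111⟩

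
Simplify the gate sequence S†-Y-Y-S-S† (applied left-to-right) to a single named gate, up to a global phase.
S†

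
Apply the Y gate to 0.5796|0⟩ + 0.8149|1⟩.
-0.8149i|0⟩ + 0.5796i|1⟩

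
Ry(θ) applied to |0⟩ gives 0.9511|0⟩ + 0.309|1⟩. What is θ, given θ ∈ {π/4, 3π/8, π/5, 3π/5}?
π/5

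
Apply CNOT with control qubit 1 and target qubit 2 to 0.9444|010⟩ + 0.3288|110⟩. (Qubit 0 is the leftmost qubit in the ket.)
0.9444|011⟩ + 0.3288|111⟩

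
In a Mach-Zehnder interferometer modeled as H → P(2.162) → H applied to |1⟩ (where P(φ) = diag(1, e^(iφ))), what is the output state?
(0.7787 - 0.4151i)|0⟩ + (0.2213 + 0.4151i)|1⟩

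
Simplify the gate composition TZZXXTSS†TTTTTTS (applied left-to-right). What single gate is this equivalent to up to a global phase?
S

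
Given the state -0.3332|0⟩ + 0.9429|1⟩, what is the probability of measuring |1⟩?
0.8891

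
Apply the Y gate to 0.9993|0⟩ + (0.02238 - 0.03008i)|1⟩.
(-0.03008 - 0.02238i)|0⟩ + 0.9993i|1⟩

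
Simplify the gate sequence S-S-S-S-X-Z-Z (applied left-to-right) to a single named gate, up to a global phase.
X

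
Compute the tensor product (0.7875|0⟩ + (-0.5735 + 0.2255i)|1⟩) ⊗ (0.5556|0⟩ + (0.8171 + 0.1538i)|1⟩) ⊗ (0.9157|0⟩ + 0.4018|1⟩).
0.4007|000⟩ + 0.1758|001⟩ + (0.5892 + 0.1109i)|010⟩ + (0.2585 + 0.04867i)|011⟩ + (-0.2918 + 0.1147i)|100⟩ + (-0.128 + 0.05034i)|101⟩ + (-0.4609 + 0.08795i)|110⟩ + (-0.2022 + 0.03859i)|111⟩

amp(|b₁b₂…⟩) = product of the factor amplitudes for bits b₁, b₂, …; only kets whose every factor amplitude is nonzero survive.
|000⟩: (0.7875)(0.5556)(0.9157) = 0.4007
|001⟩: (0.7875)(0.5556)(0.4018) = 0.1758
|010⟩: (0.7875)(0.8171 + 0.1538i)(0.9157) = (0.5892 + 0.1109i)
|011⟩: (0.7875)(0.8171 + 0.1538i)(0.4018) = (0.2585 + 0.04867i)
|100⟩: (-0.5735 + 0.2255i)(0.5556)(0.9157) = (-0.2918 + 0.1147i)
|101⟩: (-0.5735 + 0.2255i)(0.5556)(0.4018) = (-0.128 + 0.05034i)
|110⟩: (-0.5735 + 0.2255i)(0.8171 + 0.1538i)(0.9157) = (-0.4609 + 0.08795i)
|111⟩: (-0.5735 + 0.2255i)(0.8171 + 0.1538i)(0.4018) = (-0.2022 + 0.03859i)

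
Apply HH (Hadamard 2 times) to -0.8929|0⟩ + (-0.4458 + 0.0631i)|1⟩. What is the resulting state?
-0.8929|0⟩ + (-0.4458 + 0.0631i)|1⟩

H² = I, so an even number of Hadamards cancels: H^2 = I and the state is unchanged.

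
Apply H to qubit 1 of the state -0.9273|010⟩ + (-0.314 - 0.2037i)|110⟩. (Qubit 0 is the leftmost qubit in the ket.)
-0.6557|000⟩ + 0.6557|010⟩ + (-0.222 - 0.144i)|100⟩ + (0.222 + 0.144i)|110⟩

H on qubit 1 mixes each pair of kets that differ only in qubit 1: amplitudes (a, b) of (|…0…⟩, |…1…⟩) become ((a + b)/√2, (a − b)/√2). Kets absent from the input have amplitude 0.
(|000⟩, |010⟩): (a, b) = (0, -0.9273) → (-0.6557, 0.6557)
(|100⟩, |110⟩): (a, b) = (0, (-0.314 - 0.2037i)) → ((-0.222 - 0.144i), (0.222 + 0.144i))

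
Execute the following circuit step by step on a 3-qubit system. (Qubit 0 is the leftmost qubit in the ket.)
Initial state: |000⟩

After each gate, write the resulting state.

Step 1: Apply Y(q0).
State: i|100⟩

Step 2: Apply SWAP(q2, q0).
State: i|001⟩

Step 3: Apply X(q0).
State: i|101⟩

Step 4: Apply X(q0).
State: i|001⟩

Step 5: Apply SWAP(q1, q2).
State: i|010⟩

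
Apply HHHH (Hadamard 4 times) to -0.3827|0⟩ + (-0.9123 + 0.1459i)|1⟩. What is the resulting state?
-0.3827|0⟩ + (-0.9123 + 0.1459i)|1⟩

H² = I, so an even number of Hadamards cancels: H^4 = I and the state is unchanged.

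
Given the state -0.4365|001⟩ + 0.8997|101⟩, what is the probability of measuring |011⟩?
0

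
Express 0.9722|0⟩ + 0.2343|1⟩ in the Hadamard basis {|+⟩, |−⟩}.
0.8531|+⟩ + 0.5218|−⟩

With |ψ⟩ = α|0⟩ + β|1⟩, the Hadamard-basis coefficients are ⟨+|ψ⟩ = (α + β)/√2 and ⟨−|ψ⟩ = (α − β)/√2.
Here α = 0.9722, β = 0.2343: (α + β)/√2 = 0.8531, (α − β)/√2 = 0.5218.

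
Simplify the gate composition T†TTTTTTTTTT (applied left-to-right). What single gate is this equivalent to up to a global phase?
T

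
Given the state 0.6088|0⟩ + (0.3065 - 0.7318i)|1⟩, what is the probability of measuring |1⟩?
0.6295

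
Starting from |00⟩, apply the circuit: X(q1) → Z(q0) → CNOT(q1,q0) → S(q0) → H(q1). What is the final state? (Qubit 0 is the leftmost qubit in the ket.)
(1/√2)i|10⟩ - (1/√2)i|11⟩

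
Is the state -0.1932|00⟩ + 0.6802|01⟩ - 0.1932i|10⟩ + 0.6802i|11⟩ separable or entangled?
Separable

Writing the state as a|00⟩ + b|01⟩ + c|10⟩ + d|11⟩, it is a product state iff ad − bc = 0.
Here (a, b, c, d) = (-0.1932, 0.6802, -0.1932i, 0.6802i): ad − bc = (-0.1932)(0.6802i) − (0.6802)(-0.1932i) = 0, so the state is separable.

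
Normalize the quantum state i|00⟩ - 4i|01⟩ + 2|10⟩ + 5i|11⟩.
0.1474i|00⟩ - 0.5898i|01⟩ + 0.2949|10⟩ + 0.7372i|11⟩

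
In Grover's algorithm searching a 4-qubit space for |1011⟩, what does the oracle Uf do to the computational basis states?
Uf|x⟩ = -|x⟩ if x = 1011, else |x⟩ (phase flip on target)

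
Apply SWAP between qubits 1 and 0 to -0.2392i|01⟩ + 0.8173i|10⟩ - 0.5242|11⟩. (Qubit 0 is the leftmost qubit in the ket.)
0.8173i|01⟩ - 0.2392i|10⟩ - 0.5242|11⟩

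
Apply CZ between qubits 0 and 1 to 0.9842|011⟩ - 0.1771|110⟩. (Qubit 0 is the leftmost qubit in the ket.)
0.9842|011⟩ + 0.1771|110⟩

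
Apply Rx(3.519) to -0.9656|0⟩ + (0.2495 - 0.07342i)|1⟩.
(0.109 - 0.2451i)|0⟩ + (-0.0468 + 0.9622i)|1⟩

Rx(3.519) = [[cos(θ/2), −i·sin(θ/2)], [−i·sin(θ/2), cos(θ/2)]]; θ = 3.519, cos(θ/2) ≈ -0.187586, sin(θ/2) ≈ 0.982248.
With a = amp(|0⟩) = -0.9656 and b = amp(|1⟩) = (0.2495 - 0.07342i):
new amp(|0⟩) = (-0.187586)·a + (-0.982248i)·b = (0.109 - 0.2451i)
new amp(|1⟩) = (-0.982248i)·a + (-0.187586)·b = (-0.0468 + 0.9622i)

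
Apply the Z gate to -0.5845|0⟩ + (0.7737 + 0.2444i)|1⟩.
-0.5845|0⟩ + (-0.7737 - 0.2444i)|1⟩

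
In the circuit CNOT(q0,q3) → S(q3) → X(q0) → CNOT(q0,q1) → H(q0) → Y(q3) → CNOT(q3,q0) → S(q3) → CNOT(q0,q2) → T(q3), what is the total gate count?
10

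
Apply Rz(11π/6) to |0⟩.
(-0.9659 - 0.2588i)|0⟩

Rz(11π/6) = [[e^(−iθ/2), 0], [0, e^(iθ/2)]] with e^(±iθ/2) = cos(θ/2) ± i·sin(θ/2); θ = 11π/6, cos(θ/2) ≈ -0.965926, sin(θ/2) ≈ 0.258819.
With a = amp(|0⟩) = 1 and b = amp(|1⟩) = 0:
new amp(|0⟩) = (-0.965926 - 0.258819i)·a = (-0.9659 - 0.2588i)
new amp(|1⟩) = (-0.965926 + 0.258819i)·b = 0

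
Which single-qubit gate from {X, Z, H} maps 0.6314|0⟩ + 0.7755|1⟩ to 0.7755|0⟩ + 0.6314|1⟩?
X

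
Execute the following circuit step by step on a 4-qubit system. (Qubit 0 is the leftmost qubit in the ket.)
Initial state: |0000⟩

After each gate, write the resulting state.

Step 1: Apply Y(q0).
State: i|1000⟩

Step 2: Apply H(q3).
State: (1/√2)i|1000⟩ + (1/√2)i|1001⟩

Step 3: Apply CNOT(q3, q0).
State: (1/√2)i|0001⟩ + (1/√2)i|1000⟩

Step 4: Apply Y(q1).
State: -1/√2|0101⟩ - 1/√2|1100⟩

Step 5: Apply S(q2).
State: -1/√2|0101⟩ - 1/√2|1100⟩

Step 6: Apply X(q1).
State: -1/√2|0001⟩ - 1/√2|1000⟩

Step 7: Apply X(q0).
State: -1/√2|0000⟩ - 1/√2|1001⟩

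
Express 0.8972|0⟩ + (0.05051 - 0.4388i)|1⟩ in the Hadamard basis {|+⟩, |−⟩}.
(0.6701 - 0.3103i)|+⟩ + (0.5987 + 0.3103i)|−⟩

With |ψ⟩ = α|0⟩ + β|1⟩, the Hadamard-basis coefficients are ⟨+|ψ⟩ = (α + β)/√2 and ⟨−|ψ⟩ = (α − β)/√2.
Here α = 0.8972, β = (0.05051 - 0.4388i): (α + β)/√2 = (0.6701 - 0.3103i), (α − β)/√2 = (0.5987 + 0.3103i).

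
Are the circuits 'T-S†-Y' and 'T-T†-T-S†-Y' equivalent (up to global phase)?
Yes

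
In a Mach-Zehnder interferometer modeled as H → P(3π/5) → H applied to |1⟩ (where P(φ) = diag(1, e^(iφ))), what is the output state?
(0.6545 - 0.4755i)|0⟩ + (0.3455 + 0.4755i)|1⟩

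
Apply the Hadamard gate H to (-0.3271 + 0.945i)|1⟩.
(-0.2313 + 0.6682i)|0⟩ + (0.2313 - 0.6682i)|1⟩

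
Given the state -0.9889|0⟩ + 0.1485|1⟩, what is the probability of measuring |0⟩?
0.9779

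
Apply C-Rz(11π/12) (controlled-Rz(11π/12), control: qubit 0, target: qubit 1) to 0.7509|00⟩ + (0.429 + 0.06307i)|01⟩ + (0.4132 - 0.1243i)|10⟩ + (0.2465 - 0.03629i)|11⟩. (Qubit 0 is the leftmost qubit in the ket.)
0.7509|00⟩ + (0.429 + 0.06307i)|01⟩ + (-0.0693 - 0.4259i)|10⟩ + (0.06815 + 0.2397i)|11⟩

C-Rz(11π/12) leaves the control-|0⟩ kets |00⟩, |01⟩ unchanged and applies Rz(11π/12) to qubit 1 on the control-|1⟩ pair (|10⟩, |11⟩).
Rz(11π/12) = [[e^(−iθ/2), 0], [0, e^(iθ/2)]] with e^(±iθ/2) = cos(θ/2) ± i·sin(θ/2); θ = 11π/12, cos(θ/2) ≈ 0.130526, sin(θ/2) ≈ 0.991445.
With a = amp(|10⟩) = (0.4132 - 0.1243i) and b = amp(|11⟩) = (0.2465 - 0.03629i):
new amp(|10⟩) = (0.130526 - 0.991445i)·a = (-0.0693 - 0.4259i)
new amp(|11⟩) = (0.130526 + 0.991445i)·b = (0.06815 + 0.2397i)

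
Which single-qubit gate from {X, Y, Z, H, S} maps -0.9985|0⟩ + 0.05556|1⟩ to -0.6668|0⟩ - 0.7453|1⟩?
H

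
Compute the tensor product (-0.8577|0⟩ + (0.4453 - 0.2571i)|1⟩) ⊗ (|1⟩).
-0.8577|01⟩ + (0.4453 - 0.2571i)|11⟩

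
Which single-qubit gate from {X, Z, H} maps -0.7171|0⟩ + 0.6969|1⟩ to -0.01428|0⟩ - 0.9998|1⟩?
H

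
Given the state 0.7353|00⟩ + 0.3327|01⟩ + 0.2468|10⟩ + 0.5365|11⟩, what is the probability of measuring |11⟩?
0.2878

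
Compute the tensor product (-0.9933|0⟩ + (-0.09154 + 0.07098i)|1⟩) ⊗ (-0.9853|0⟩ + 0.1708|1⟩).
0.9787|00⟩ - 0.1697|01⟩ + (0.09019 - 0.06994i)|10⟩ + (-0.01564 + 0.01212i)|11⟩

amp(|b₁b₂…⟩) = product of the factor amplitudes for bits b₁, b₂, …; only kets whose every factor amplitude is nonzero survive.
|00⟩: (-0.9933)(-0.9853) = 0.9787
|01⟩: (-0.9933)(0.1708) = -0.1697
|10⟩: (-0.09154 + 0.07098i)(-0.9853) = (0.09019 - 0.06994i)
|11⟩: (-0.09154 + 0.07098i)(0.1708) = (-0.01564 + 0.01212i)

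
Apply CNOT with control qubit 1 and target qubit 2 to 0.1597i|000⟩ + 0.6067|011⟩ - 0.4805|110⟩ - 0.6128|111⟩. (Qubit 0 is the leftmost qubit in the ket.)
0.1597i|000⟩ + 0.6067|010⟩ - 0.6128|110⟩ - 0.4805|111⟩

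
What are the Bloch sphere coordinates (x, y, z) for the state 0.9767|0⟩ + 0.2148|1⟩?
(0.4196, 0, 0.9078)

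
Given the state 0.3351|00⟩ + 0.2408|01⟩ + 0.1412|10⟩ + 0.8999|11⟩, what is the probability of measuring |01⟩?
0.05798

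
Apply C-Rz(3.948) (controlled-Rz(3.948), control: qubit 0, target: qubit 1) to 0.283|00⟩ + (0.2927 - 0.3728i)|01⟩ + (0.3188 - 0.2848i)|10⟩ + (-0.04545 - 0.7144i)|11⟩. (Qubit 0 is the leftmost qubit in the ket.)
0.283|00⟩ + (0.2927 - 0.3728i)|01⟩ + (-0.387 - 0.1815i)|10⟩ + (0.6749 + 0.2385i)|11⟩

C-Rz(3.948) leaves the control-|0⟩ kets |00⟩, |01⟩ unchanged and applies Rz(3.948) to qubit 1 on the control-|1⟩ pair (|10⟩, |11⟩).
Rz(3.948) = [[e^(−iθ/2), 0], [0, e^(iθ/2)]] with e^(±iθ/2) = cos(θ/2) ± i·sin(θ/2); θ = 3.948, cos(θ/2) ≈ -0.392367, sin(θ/2) ≈ 0.919809.
With a = amp(|10⟩) = (0.3188 - 0.2848i) and b = amp(|11⟩) = (-0.04545 - 0.7144i):
new amp(|10⟩) = (-0.392367 - 0.919809i)·a = (-0.387 - 0.1815i)
new amp(|11⟩) = (-0.392367 + 0.919809i)·b = (0.6749 + 0.2385i)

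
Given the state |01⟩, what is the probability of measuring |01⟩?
1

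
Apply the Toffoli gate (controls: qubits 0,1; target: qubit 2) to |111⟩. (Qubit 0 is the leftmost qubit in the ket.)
|110⟩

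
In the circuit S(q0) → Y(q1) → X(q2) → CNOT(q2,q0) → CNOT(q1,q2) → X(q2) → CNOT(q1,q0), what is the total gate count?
7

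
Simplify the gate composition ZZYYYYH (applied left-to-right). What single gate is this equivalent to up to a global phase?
H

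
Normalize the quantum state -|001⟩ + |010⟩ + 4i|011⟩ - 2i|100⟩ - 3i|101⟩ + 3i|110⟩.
-0.1581|001⟩ + 0.1581|010⟩ + 0.6325i|011⟩ - 0.3162i|100⟩ - 0.4743i|101⟩ + 0.4743i|110⟩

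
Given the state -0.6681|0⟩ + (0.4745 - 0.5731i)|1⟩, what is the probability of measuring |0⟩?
0.4464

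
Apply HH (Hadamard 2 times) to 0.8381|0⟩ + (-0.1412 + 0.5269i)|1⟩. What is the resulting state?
0.8381|0⟩ + (-0.1412 + 0.5269i)|1⟩

H² = I, so an even number of Hadamards cancels: H^2 = I and the state is unchanged.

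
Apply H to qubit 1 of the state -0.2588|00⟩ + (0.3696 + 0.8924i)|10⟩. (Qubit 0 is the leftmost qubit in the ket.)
-0.183|00⟩ - 0.183|01⟩ + (0.2613 + 0.631i)|10⟩ + (0.2613 + 0.631i)|11⟩

H on qubit 1 mixes each pair of kets that differ only in qubit 1: amplitudes (a, b) of (|…0…⟩, |…1…⟩) become ((a + b)/√2, (a − b)/√2). Kets absent from the input have amplitude 0.
(|00⟩, |01⟩): (a, b) = (-0.2588, 0) → (-0.183, -0.183)
(|10⟩, |11⟩): (a, b) = ((0.3696 + 0.8924i), 0) → ((0.2613 + 0.631i), (0.2613 + 0.631i))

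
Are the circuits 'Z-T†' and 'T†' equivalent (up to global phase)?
No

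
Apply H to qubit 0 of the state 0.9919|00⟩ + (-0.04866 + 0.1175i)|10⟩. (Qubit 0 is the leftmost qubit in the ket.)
(0.667 + 0.08309i)|00⟩ + (0.7358 - 0.08309i)|10⟩

H on qubit 0 mixes each pair of kets that differ only in qubit 0: amplitudes (a, b) of (|…0…⟩, |…1…⟩) become ((a + b)/√2, (a − b)/√2). Kets absent from the input have amplitude 0.
(|00⟩, |10⟩): (a, b) = (0.9919, (-0.04866 + 0.1175i)) → ((0.667 + 0.08309i), (0.7358 - 0.08309i))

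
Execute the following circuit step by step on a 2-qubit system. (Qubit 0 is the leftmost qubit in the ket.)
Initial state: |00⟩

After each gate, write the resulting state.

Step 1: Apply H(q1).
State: 1/√2|00⟩ + 1/√2|01⟩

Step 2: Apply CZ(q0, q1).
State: 1/√2|00⟩ + 1/√2|01⟩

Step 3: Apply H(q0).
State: 1/2|00⟩ + 1/2|01⟩ + 1/2|10⟩ + 1/2|11⟩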